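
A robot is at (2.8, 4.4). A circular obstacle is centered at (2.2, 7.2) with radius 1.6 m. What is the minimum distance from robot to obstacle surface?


center_dist = sqrt((2.8-2.2)^2 + (4.4-7.2)^2)
= sqrt(0.36 + 7.84)
= 2.8636
min_dist = center_dist - radius = 2.8636 - 1.6 = 1.2636 m


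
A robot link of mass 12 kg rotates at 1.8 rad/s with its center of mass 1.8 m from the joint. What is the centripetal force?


F = m * omega^2 * r
= 12 * 1.8^2 * 1.8
= 12 * 3.24 * 1.8
= 69.984 N


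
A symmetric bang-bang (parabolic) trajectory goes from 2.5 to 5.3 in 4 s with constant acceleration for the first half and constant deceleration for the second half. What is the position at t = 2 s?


Symmetric rest-to-rest: each phase covers (pf-p0)/2 in time T/2. 0.5*a*(T/2)^2 = (pf-p0)/2 => a = 4*(pf-p0)/T^2
a = 4*(5.3-2.5)/4^2 = 0.7
t = 2 is in the acceleration phase (t <= T/2).
p = p0 + 0.5*a*t^2 = 2.5 + 0.5*0.7*2^2
= 3.9


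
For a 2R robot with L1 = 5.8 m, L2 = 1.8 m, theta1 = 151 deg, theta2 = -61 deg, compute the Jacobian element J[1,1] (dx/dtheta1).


J[1,1] = -L1*sin(t1) - L2*sin(t1+t2)
= -5.8*sin(151) - 1.8*sin(90)
= -4.6119


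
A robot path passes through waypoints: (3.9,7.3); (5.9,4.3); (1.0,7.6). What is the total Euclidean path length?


Segment lengths:
  seg1 = sqrt((2.0)^2 + (-3.0)^2) = 3.6056
  seg2 = sqrt((-4.9)^2 + (3.3)^2) = 5.9076
Total = 9.5132


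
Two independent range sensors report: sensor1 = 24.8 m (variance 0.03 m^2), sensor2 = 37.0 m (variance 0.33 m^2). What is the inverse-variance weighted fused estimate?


w1 = (1/var1) / (1/var1 + 1/var2)
   = 33.3333 / (33.3333 + 3.0303) = 0.9167
w2 = 1 - w1 = 0.0833
fused = w1*s1 + w2*s2 = 22.7333 + 3.0833
= 25.8167 m


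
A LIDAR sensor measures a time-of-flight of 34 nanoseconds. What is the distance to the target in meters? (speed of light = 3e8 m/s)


tof = 34 ns = 3.4e-08 s
dist = c * tof / 2
= 3e8 * 3.4e-08 / 2
= 5.1 m


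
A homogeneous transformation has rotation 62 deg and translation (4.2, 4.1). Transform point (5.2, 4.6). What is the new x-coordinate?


x' = cos(theta)*px - sin(theta)*py + tx
= 0.4695*5.2 - 0.8829*4.6 + 4.2
= 2.5797


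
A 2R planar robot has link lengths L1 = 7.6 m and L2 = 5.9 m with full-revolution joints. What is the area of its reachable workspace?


r_max = L1 + L2 = 13.5 m
r_min = |L1 - L2| = 1.7 m
Area = pi*(r_max^2 - r_min^2)
= pi*(182.25 - 2.89)
= pi * 179.36
= 563.4761 m^2


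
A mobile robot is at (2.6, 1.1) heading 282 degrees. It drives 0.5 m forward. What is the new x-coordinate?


x_new = x0 + d*cos(theta)
= 2.6 + 0.5*cos(282)
= 2.6 + 0.104
= 2.704


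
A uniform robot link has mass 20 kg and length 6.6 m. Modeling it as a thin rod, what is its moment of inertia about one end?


I = (1/3) * m * L^2
= (1/3) * 20 * 6.6^2
= 0.333333 * 20 * 43.56
= 290.4 kg*m^2


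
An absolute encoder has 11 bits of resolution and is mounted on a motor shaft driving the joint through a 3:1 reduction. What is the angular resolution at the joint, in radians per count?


counts = 2^11 = 2048
effective counts at joint = 2048 * 3 = 6144
resolution = 2*pi / 6144
= 0.001 rad/count


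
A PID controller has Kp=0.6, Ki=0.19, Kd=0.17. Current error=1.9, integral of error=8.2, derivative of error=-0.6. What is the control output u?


u = Kp*e + Ki*int(e) + Kd*de/dt
= 0.6*1.9 + 0.19*8.2 + 0.17*(-0.6)
= 1.14 + 1.558 + -0.102
= 2.596


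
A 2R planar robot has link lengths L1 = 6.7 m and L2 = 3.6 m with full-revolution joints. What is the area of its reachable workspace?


r_max = L1 + L2 = 10.3 m
r_min = |L1 - L2| = 3.1 m
Area = pi*(r_max^2 - r_min^2)
= pi*(106.09 - 9.61)
= pi * 96.48
= 303.1009 m^2


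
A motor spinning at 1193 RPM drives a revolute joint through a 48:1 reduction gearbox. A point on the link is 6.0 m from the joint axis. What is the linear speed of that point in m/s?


omega_motor = 1193 * 2*pi/60 = 124.9307 rad/s
omega_joint = omega_motor / 48 = 2.6027 rad/s
v = omega_joint * r = 2.6027 * 6.0
= 15.6163 m/s


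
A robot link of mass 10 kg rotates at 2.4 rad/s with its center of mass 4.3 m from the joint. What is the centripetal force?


F = m * omega^2 * r
= 10 * 2.4^2 * 4.3
= 10 * 5.76 * 4.3
= 247.68 N


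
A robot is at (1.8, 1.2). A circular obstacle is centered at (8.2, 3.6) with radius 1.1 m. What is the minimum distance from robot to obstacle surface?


center_dist = sqrt((1.8-8.2)^2 + (1.2-3.6)^2)
= sqrt(40.96 + 5.76)
= 6.8352
min_dist = center_dist - radius = 6.8352 - 1.1 = 5.7352 m


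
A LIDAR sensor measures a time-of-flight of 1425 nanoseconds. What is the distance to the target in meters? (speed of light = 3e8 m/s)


tof = 1425 ns = 1.425e-06 s
dist = c * tof / 2
= 3e8 * 1.425e-06 / 2
= 213.75 m


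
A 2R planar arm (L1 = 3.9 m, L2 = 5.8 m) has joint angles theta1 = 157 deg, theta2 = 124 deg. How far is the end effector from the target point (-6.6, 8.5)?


End effector via forward kinematics:
x = L1*cos(t1) + L2*cos(t1+t2) = -2.4833
y = L1*sin(t1) + L2*sin(t1+t2) = -4.1696
Distance to target:
d = sqrt((-6.6 - -2.4833)^2 + (8.5 - -4.1696)^2)
= sqrt(16.9474 + 160.5184)
= 13.3216 m


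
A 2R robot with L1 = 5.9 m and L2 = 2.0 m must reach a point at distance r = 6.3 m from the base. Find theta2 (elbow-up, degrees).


cos(theta2) = (r^2 - L1^2 - L2^2) / (2*L1*L2)
cos(theta2) = (39.69 - 34.81 - 4.0) / 23.6
cos(theta2) = 0.037288
theta2 = 87.8631 degrees


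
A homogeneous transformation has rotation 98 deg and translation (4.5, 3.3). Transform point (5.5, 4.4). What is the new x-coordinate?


x' = cos(theta)*px - sin(theta)*py + tx
= -0.1392*5.5 - 0.9903*4.4 + 4.5
= -0.6226


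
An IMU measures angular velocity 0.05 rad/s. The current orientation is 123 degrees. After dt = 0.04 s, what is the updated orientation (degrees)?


delta_theta = w * dt = 0.05 * 0.04 = 0.002 rad
= 0.1146 deg
theta_new = 123 + 0.1146 = 123.1146 deg


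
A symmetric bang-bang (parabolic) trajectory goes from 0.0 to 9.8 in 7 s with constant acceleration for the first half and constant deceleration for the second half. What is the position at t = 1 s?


Symmetric rest-to-rest: each phase covers (pf-p0)/2 in time T/2. 0.5*a*(T/2)^2 = (pf-p0)/2 => a = 4*(pf-p0)/T^2
a = 4*(9.8-0.0)/7^2 = 0.8
t = 1 is in the acceleration phase (t <= T/2).
p = p0 + 0.5*a*t^2 = 0.0 + 0.5*0.8*1^2
= 0.4


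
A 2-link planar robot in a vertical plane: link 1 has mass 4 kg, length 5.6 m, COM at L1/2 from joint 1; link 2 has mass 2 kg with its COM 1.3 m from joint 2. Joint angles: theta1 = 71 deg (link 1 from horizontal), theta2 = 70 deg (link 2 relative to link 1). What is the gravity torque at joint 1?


Horizontal distance from joint 1 to link-1 COM:
  x_c1 = (L1/2)*cos(t1) = 2.8 * 0.3256 = 0.9116 m
Horizontal distance from joint 1 to link-2 COM:
  x_c2 = L1*cos(t1) + Lc2*cos(t1+t2)
       = 5.6*0.3256 + 1.3*-0.7771 = 0.8129 m
tau1 = m1*g*x_c1 + m2*g*x_c2
     = 4*9.81*0.9116 + 2*9.81*0.8129
     = 35.7708 + 15.9489
     = 51.7198 Nm


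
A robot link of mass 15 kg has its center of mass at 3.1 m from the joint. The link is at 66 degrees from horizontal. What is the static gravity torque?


tau = m*g*L*cos(angle)
= 15 * 9.81 * 3.1 * cos(66 deg)
= 15 * 9.81 * 3.1 * 0.4067
= 185.539 Nm


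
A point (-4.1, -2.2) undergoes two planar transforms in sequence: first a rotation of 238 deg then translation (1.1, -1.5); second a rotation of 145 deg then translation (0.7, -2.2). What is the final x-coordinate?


After transform 1:
x1 = cos(238)*-4.1 - sin(238)*-2.2 + 1.1 = 1.407
y1 = sin(238)*-4.1 + cos(238)*-2.2 + -1.5 = 3.1428
After transform 2:
x2 = cos(145)*1.407 - sin(145)*3.1428 + 0.7
= -2.2552


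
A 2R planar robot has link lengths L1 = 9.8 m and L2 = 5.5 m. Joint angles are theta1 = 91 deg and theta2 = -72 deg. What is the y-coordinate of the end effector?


Convert angles to radians: theta1 = 1.5882, theta2 = -1.2566
y = L1*sin(theta1) + L2*sin(theta1+theta2)
y = 9.7985 + 1.7906
y = 11.5891


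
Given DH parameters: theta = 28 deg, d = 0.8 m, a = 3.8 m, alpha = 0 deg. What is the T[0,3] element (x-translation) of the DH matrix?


T[0,3] = a * cos(theta)
= 3.8 * cos(28 deg)
= 3.8 * 0.8829
= 3.3552


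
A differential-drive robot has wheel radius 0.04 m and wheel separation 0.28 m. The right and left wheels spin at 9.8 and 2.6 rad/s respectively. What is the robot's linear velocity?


vR = r*wR = 0.04*9.8 = 0.392 m/s
vL = r*wL = 0.04*2.6 = 0.104 m/s
v = (vR+vL)/2 = 0.248 m/s
omega = (vR-vL)/L = 1.0286 rad/s
linear velocity = 0.248 m/s


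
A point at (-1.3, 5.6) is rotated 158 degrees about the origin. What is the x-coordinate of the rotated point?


x' = x*cos(theta) - y*sin(theta)
cos(158 deg) = -0.9272, sin(158 deg) = 0.3746
x' = -1.3 * -0.9272 - 5.6 * 0.3746
= 1.2053 - 2.0978
= -0.8925


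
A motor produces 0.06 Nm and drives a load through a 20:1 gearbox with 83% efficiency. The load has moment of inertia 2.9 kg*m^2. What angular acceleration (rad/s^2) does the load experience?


tau_out = tau_motor * N * eta
= 0.06 * 20 * 0.83 = 0.996 Nm
alpha = tau_out / I = 0.996 / 2.9
= 0.3434 rad/s^2


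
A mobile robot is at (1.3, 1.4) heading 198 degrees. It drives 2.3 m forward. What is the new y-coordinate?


y_new = y0 + d*sin(theta)
= 1.4 + 2.3*sin(198)
= 1.4 + -0.7107
= 0.6893


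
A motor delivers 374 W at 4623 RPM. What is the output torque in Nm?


omega = 4623 * 2*pi/60 = 484.1194 rad/s
tau = P / omega = 374 / 484.1194
= 0.7725 Nm


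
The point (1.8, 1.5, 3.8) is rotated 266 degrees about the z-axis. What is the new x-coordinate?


Rotation about z-axis: x' = x*cos(theta) - y*sin(theta)
= 1.8 * -0.0698 - 1.5 * -0.9976
= 1.3708


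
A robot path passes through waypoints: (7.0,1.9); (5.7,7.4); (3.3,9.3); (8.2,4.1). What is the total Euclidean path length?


Segment lengths:
  seg1 = sqrt((-1.3)^2 + (5.5)^2) = 5.6515
  seg2 = sqrt((-2.4)^2 + (1.9)^2) = 3.061
  seg3 = sqrt((4.9)^2 + (-5.2)^2) = 7.1449
Total = 15.8575


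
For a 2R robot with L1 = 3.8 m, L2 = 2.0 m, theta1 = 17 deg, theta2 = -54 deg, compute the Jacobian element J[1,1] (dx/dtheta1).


J[1,1] = -L1*sin(t1) - L2*sin(t1+t2)
= -3.8*sin(17) - 2.0*sin(-37)
= 0.0926


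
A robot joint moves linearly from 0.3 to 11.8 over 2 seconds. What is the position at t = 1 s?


s = t/T = 1/2 = 0.5
p(t) = p0 + (pf-p0)*s
= 0.3 + (11.8 - 0.3) * 0.5
= 6.05


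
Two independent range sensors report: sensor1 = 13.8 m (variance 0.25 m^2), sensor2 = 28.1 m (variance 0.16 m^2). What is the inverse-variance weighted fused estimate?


w1 = (1/var1) / (1/var1 + 1/var2)
   = 4.0 / (4.0 + 6.25) = 0.3902
w2 = 1 - w1 = 0.6098
fused = w1*s1 + w2*s2 = 5.3854 + 17.1341
= 22.5195 m


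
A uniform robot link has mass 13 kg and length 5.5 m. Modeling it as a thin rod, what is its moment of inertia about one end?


I = (1/3) * m * L^2
= (1/3) * 13 * 5.5^2
= 0.333333 * 13 * 30.25
= 131.0833 kg*m^2


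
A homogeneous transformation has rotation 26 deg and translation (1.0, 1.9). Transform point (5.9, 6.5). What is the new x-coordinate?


x' = cos(theta)*px - sin(theta)*py + tx
= 0.8988*5.9 - 0.4384*6.5 + 1.0
= 3.4535


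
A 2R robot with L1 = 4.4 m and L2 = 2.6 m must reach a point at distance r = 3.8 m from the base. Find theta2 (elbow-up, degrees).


cos(theta2) = (r^2 - L1^2 - L2^2) / (2*L1*L2)
cos(theta2) = (14.44 - 19.36 - 6.76) / 22.88
cos(theta2) = -0.51049
theta2 = 120.6964 degrees


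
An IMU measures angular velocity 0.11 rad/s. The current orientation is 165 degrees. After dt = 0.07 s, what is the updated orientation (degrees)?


delta_theta = w * dt = 0.11 * 0.07 = 0.0077 rad
= 0.4412 deg
theta_new = 165 + 0.4412 = 165.4412 deg


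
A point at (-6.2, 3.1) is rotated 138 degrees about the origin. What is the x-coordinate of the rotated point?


x' = x*cos(theta) - y*sin(theta)
cos(138 deg) = -0.7431, sin(138 deg) = 0.6691
x' = -6.2 * -0.7431 - 3.1 * 0.6691
= 4.6075 - 2.0743
= 2.5332


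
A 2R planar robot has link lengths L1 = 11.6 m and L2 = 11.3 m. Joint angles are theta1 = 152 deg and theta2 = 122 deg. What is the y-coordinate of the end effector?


Convert angles to radians: theta1 = 2.6529, theta2 = 2.1293
y = L1*sin(theta1) + L2*sin(theta1+theta2)
y = 5.4459 + -11.2725
y = -5.8266


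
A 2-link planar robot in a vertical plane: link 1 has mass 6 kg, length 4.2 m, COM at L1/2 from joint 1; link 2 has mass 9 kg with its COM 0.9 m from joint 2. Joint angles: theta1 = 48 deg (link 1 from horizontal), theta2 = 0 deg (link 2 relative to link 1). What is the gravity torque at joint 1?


Horizontal distance from joint 1 to link-1 COM:
  x_c1 = (L1/2)*cos(t1) = 2.1 * 0.6691 = 1.4052 m
Horizontal distance from joint 1 to link-2 COM:
  x_c2 = L1*cos(t1) + Lc2*cos(t1+t2)
       = 4.2*0.6691 + 0.9*0.6691 = 3.4126 m
tau1 = m1*g*x_c1 + m2*g*x_c2
     = 6*9.81*1.4052 + 9*9.81*3.4126
     = 82.7086 + 301.2955
     = 384.004 Nm


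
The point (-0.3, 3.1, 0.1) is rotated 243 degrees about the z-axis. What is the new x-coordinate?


Rotation about z-axis: x' = x*cos(theta) - y*sin(theta)
= -0.3 * -0.454 - 3.1 * -0.891
= 2.8983


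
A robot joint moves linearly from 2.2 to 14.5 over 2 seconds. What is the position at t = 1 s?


s = t/T = 1/2 = 0.5
p(t) = p0 + (pf-p0)*s
= 2.2 + (14.5 - 2.2) * 0.5
= 8.35


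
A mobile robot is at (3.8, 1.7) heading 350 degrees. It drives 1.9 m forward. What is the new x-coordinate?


x_new = x0 + d*cos(theta)
= 3.8 + 1.9*cos(350)
= 3.8 + 1.8711
= 5.6711


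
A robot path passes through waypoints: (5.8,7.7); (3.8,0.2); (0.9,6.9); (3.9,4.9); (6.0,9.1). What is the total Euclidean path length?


Segment lengths:
  seg1 = sqrt((-2.0)^2 + (-7.5)^2) = 7.7621
  seg2 = sqrt((-2.9)^2 + (6.7)^2) = 7.3007
  seg3 = sqrt((3.0)^2 + (-2.0)^2) = 3.6056
  seg4 = sqrt((2.1)^2 + (4.2)^2) = 4.6957
Total = 23.3641


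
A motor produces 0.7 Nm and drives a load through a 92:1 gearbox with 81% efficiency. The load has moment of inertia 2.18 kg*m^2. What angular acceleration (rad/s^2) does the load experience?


tau_out = tau_motor * N * eta
= 0.7 * 92 * 0.81 = 52.164 Nm
alpha = tau_out / I = 52.164 / 2.18
= 23.9284 rad/s^2


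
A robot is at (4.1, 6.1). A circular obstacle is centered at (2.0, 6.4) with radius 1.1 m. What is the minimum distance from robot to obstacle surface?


center_dist = sqrt((4.1-2.0)^2 + (6.1-6.4)^2)
= sqrt(4.41 + 0.09)
= 2.1213
min_dist = center_dist - radius = 2.1213 - 1.1 = 1.0213 m


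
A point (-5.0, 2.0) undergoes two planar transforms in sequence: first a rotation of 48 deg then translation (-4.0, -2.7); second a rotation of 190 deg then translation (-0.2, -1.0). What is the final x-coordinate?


After transform 1:
x1 = cos(48)*-5.0 - sin(48)*2.0 + -4.0 = -8.8319
y1 = sin(48)*-5.0 + cos(48)*2.0 + -2.7 = -5.0775
After transform 2:
x2 = cos(190)*-8.8319 - sin(190)*-5.0775 + -0.2
= 7.6161


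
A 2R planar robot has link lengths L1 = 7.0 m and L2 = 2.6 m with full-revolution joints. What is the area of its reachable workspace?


r_max = L1 + L2 = 9.6 m
r_min = |L1 - L2| = 4.4 m
Area = pi*(r_max^2 - r_min^2)
= pi*(92.16 - 19.36)
= pi * 72.8
= 228.7079 m^2


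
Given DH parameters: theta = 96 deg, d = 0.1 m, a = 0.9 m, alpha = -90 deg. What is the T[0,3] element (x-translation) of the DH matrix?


T[0,3] = a * cos(theta)
= 0.9 * cos(96 deg)
= 0.9 * -0.1045
= -0.0941


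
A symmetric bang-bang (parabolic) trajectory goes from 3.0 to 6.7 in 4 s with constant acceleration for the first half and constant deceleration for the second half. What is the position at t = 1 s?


Symmetric rest-to-rest: each phase covers (pf-p0)/2 in time T/2. 0.5*a*(T/2)^2 = (pf-p0)/2 => a = 4*(pf-p0)/T^2
a = 4*(6.7-3.0)/4^2 = 0.925
t = 1 is in the acceleration phase (t <= T/2).
p = p0 + 0.5*a*t^2 = 3.0 + 0.5*0.925*1^2
= 3.4625


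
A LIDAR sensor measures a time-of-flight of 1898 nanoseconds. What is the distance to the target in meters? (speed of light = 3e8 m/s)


tof = 1898 ns = 1.898e-06 s
dist = c * tof / 2
= 3e8 * 1.898e-06 / 2
= 284.7 m


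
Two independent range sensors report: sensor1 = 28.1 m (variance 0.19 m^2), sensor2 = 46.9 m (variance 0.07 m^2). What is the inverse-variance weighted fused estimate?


w1 = (1/var1) / (1/var1 + 1/var2)
   = 5.2632 / (5.2632 + 14.2857) = 0.2692
w2 = 1 - w1 = 0.7308
fused = w1*s1 + w2*s2 = 7.5654 + 34.2731
= 41.8385 m


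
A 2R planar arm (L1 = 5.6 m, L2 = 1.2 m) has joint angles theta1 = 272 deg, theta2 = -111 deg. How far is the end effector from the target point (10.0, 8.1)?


End effector via forward kinematics:
x = L1*cos(t1) + L2*cos(t1+t2) = -0.9392
y = L1*sin(t1) + L2*sin(t1+t2) = -5.2059
Distance to target:
d = sqrt((10.0 - -0.9392)^2 + (8.1 - -5.2059)^2)
= sqrt(119.6658 + 177.0472)
= 17.2254 m


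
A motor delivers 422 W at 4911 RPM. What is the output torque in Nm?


omega = 4911 * 2*pi/60 = 514.2787 rad/s
tau = P / omega = 422 / 514.2787
= 0.8206 Nm


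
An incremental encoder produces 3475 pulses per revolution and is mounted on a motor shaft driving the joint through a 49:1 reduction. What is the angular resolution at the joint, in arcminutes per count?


counts per rev = 3475
effective counts at joint = 3475 * 49 = 170275
resolution = 360*60 / 170275
= 0.1269 arcmin/count


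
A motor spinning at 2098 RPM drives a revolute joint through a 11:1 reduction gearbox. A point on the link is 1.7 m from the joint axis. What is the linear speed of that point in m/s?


omega_motor = 2098 * 2*pi/60 = 219.702 rad/s
omega_joint = omega_motor / 11 = 19.9729 rad/s
v = omega_joint * r = 19.9729 * 1.7
= 33.954 m/s


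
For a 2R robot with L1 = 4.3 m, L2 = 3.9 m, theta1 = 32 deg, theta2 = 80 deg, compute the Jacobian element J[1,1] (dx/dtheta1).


J[1,1] = -L1*sin(t1) - L2*sin(t1+t2)
= -4.3*sin(32) - 3.9*sin(112)
= -5.8947


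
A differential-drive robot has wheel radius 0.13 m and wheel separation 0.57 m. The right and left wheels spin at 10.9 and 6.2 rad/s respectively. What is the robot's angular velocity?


vR = r*wR = 0.13*10.9 = 1.417 m/s
vL = r*wL = 0.13*6.2 = 0.806 m/s
v = (vR+vL)/2 = 1.1115 m/s
omega = (vR-vL)/L = 1.0719 rad/s
angular velocity = 1.0719 rad/s


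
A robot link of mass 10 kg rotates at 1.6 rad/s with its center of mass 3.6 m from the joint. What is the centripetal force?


F = m * omega^2 * r
= 10 * 1.6^2 * 3.6
= 10 * 2.56 * 3.6
= 92.16 N


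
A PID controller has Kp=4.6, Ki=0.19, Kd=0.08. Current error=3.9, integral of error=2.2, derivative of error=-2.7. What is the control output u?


u = Kp*e + Ki*int(e) + Kd*de/dt
= 4.6*3.9 + 0.19*2.2 + 0.08*(-2.7)
= 17.94 + 0.418 + -0.216
= 18.142


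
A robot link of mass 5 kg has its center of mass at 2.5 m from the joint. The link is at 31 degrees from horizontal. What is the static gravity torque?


tau = m*g*L*cos(angle)
= 5 * 9.81 * 2.5 * cos(31 deg)
= 5 * 9.81 * 2.5 * 0.8572
= 105.1101 Nm


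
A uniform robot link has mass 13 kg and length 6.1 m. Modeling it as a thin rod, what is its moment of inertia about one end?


I = (1/3) * m * L^2
= (1/3) * 13 * 6.1^2
= 0.333333 * 13 * 37.21
= 161.2433 kg*m^2


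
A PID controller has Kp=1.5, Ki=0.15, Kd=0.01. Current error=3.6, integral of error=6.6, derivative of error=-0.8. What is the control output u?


u = Kp*e + Ki*int(e) + Kd*de/dt
= 1.5*3.6 + 0.15*6.6 + 0.01*(-0.8)
= 5.4 + 0.99 + -0.008
= 6.382


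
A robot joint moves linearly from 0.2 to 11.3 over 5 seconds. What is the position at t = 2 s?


s = t/T = 2/5 = 0.4
p(t) = p0 + (pf-p0)*s
= 0.2 + (11.3 - 0.2) * 0.4
= 4.64


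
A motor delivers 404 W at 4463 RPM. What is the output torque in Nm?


omega = 4463 * 2*pi/60 = 467.3643 rad/s
tau = P / omega = 404 / 467.3643
= 0.8644 Nm


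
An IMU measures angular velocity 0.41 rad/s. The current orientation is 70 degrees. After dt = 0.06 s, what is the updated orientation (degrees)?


delta_theta = w * dt = 0.41 * 0.06 = 0.0246 rad
= 1.4095 deg
theta_new = 70 + 1.4095 = 71.4095 deg


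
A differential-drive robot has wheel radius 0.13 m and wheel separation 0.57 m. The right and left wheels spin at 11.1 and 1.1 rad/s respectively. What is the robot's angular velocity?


vR = r*wR = 0.13*11.1 = 1.443 m/s
vL = r*wL = 0.13*1.1 = 0.143 m/s
v = (vR+vL)/2 = 0.793 m/s
omega = (vR-vL)/L = 2.2807 rad/s
angular velocity = 2.2807 rad/s


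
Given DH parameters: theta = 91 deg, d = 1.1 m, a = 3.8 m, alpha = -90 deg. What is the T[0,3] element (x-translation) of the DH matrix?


T[0,3] = a * cos(theta)
= 3.8 * cos(91 deg)
= 3.8 * -0.0175
= -0.0663


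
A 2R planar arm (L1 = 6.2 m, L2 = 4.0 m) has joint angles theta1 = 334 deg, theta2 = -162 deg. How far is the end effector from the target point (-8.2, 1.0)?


End effector via forward kinematics:
x = L1*cos(t1) + L2*cos(t1+t2) = 1.6115
y = L1*sin(t1) + L2*sin(t1+t2) = -2.1612
Distance to target:
d = sqrt((-8.2 - 1.6115)^2 + (1.0 - -2.1612)^2)
= sqrt(96.2646 + 9.9932)
= 10.3081 m


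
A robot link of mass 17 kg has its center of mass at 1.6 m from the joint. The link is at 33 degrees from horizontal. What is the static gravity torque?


tau = m*g*L*cos(angle)
= 17 * 9.81 * 1.6 * cos(33 deg)
= 17 * 9.81 * 1.6 * 0.8387
= 223.7841 Nm


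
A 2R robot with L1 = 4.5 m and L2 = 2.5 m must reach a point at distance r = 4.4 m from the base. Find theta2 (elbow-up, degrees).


cos(theta2) = (r^2 - L1^2 - L2^2) / (2*L1*L2)
cos(theta2) = (19.36 - 20.25 - 6.25) / 22.5
cos(theta2) = -0.317333
theta2 = 108.5017 degrees


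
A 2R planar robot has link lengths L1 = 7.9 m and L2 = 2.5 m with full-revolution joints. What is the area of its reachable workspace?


r_max = L1 + L2 = 10.4 m
r_min = |L1 - L2| = 5.4 m
Area = pi*(r_max^2 - r_min^2)
= pi*(108.16 - 29.16)
= pi * 79.0
= 248.1858 m^2


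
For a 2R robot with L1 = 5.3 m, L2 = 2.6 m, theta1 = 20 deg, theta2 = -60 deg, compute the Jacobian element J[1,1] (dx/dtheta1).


J[1,1] = -L1*sin(t1) - L2*sin(t1+t2)
= -5.3*sin(20) - 2.6*sin(-40)
= -0.1415


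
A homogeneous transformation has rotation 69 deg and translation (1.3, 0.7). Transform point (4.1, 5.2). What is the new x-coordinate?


x' = cos(theta)*px - sin(theta)*py + tx
= 0.3584*4.1 - 0.9336*5.2 + 1.3
= -2.0853


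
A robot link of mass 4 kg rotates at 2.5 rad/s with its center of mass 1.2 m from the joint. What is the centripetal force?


F = m * omega^2 * r
= 4 * 2.5^2 * 1.2
= 4 * 6.25 * 1.2
= 30.0 N


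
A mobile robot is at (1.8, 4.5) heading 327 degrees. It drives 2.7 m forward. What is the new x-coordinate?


x_new = x0 + d*cos(theta)
= 1.8 + 2.7*cos(327)
= 1.8 + 2.2644
= 4.0644


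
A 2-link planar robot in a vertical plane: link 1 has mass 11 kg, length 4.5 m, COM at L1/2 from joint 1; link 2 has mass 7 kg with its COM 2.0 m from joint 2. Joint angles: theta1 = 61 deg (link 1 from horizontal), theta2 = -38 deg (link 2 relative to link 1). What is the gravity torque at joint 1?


Horizontal distance from joint 1 to link-1 COM:
  x_c1 = (L1/2)*cos(t1) = 2.25 * 0.4848 = 1.0908 m
Horizontal distance from joint 1 to link-2 COM:
  x_c2 = L1*cos(t1) + Lc2*cos(t1+t2)
       = 4.5*0.4848 + 2.0*0.9205 = 4.0227 m
tau1 = m1*g*x_c1 + m2*g*x_c2
     = 11*9.81*1.0908 + 7*9.81*4.0227
     = 117.7106 + 276.2356
     = 393.9461 Nm


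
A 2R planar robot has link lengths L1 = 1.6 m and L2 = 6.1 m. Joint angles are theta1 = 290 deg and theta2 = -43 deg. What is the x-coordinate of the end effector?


Convert angles to radians: theta1 = 5.0615, theta2 = -0.7505
x = L1*cos(theta1) + L2*cos(theta1+theta2)
x = 0.5472 + -2.3835
x = -1.8362


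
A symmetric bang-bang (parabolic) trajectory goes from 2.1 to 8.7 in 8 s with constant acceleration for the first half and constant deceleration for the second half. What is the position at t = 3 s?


Symmetric rest-to-rest: each phase covers (pf-p0)/2 in time T/2. 0.5*a*(T/2)^2 = (pf-p0)/2 => a = 4*(pf-p0)/T^2
a = 4*(8.7-2.1)/8^2 = 0.4125
t = 3 is in the acceleration phase (t <= T/2).
p = p0 + 0.5*a*t^2 = 2.1 + 0.5*0.4125*3^2
= 3.9562


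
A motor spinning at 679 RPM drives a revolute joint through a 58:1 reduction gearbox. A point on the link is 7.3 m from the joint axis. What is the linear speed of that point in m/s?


omega_motor = 679 * 2*pi/60 = 71.1047 rad/s
omega_joint = omega_motor / 58 = 1.2259 rad/s
v = omega_joint * r = 1.2259 * 7.3
= 8.9494 m/s


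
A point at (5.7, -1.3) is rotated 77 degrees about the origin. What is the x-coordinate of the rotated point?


x' = x*cos(theta) - y*sin(theta)
cos(77 deg) = 0.225, sin(77 deg) = 0.9744
x' = 5.7 * 0.225 - -1.3 * 0.9744
= 1.2822 - -1.2667
= 2.5489


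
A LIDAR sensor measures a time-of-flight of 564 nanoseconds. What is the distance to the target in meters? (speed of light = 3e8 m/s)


tof = 564 ns = 5.64e-07 s
dist = c * tof / 2
= 3e8 * 5.64e-07 / 2
= 84.6 m


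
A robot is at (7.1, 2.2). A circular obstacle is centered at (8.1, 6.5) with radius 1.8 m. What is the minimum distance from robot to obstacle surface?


center_dist = sqrt((7.1-8.1)^2 + (2.2-6.5)^2)
= sqrt(1.0 + 18.49)
= 4.4147
min_dist = center_dist - radius = 4.4147 - 1.8 = 2.6147 m


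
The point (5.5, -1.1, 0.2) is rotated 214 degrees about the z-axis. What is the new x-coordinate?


Rotation about z-axis: x' = x*cos(theta) - y*sin(theta)
= 5.5 * -0.829 - -1.1 * -0.5592
= -5.1748


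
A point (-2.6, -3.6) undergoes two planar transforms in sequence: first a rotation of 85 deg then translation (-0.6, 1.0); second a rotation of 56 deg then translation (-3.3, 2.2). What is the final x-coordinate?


After transform 1:
x1 = cos(85)*-2.6 - sin(85)*-3.6 + -0.6 = 2.7597
y1 = sin(85)*-2.6 + cos(85)*-3.6 + 1.0 = -1.9039
After transform 2:
x2 = cos(56)*2.7597 - sin(56)*-1.9039 + -3.3
= -0.1784


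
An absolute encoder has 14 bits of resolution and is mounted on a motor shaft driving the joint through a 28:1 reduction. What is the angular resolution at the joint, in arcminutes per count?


counts = 2^14 = 16384
effective counts at joint = 16384 * 28 = 458752
resolution = 360*60 / 458752
= 0.0471 arcmin/count


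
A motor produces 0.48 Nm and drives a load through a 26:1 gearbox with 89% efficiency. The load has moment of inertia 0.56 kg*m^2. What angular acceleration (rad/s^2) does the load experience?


tau_out = tau_motor * N * eta
= 0.48 * 26 * 0.89 = 11.1072 Nm
alpha = tau_out / I = 11.1072 / 0.56
= 19.8343 rad/s^2


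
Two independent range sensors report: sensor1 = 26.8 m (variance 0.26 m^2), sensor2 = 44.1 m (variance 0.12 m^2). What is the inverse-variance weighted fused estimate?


w1 = (1/var1) / (1/var1 + 1/var2)
   = 3.8462 / (3.8462 + 8.3333) = 0.3158
w2 = 1 - w1 = 0.6842
fused = w1*s1 + w2*s2 = 8.4632 + 30.1737
= 38.6368 m


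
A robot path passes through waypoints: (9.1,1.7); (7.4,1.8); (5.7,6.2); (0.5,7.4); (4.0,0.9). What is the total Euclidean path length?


Segment lengths:
  seg1 = sqrt((-1.7)^2 + (0.1)^2) = 1.7029
  seg2 = sqrt((-1.7)^2 + (4.4)^2) = 4.717
  seg3 = sqrt((-5.2)^2 + (1.2)^2) = 5.3367
  seg4 = sqrt((3.5)^2 + (-6.5)^2) = 7.3824
Total = 19.139


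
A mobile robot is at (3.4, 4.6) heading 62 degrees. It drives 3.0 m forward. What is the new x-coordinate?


x_new = x0 + d*cos(theta)
= 3.4 + 3.0*cos(62)
= 3.4 + 1.4084
= 4.8084


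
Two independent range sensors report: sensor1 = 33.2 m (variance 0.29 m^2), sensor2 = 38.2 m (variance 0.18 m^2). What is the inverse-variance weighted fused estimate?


w1 = (1/var1) / (1/var1 + 1/var2)
   = 3.4483 / (3.4483 + 5.5556) = 0.383
w2 = 1 - w1 = 0.617
fused = w1*s1 + w2*s2 = 12.7149 + 23.5702
= 36.2851 m


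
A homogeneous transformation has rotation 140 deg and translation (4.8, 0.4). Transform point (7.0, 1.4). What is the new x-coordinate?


x' = cos(theta)*px - sin(theta)*py + tx
= -0.766*7.0 - 0.6428*1.4 + 4.8
= -1.4622


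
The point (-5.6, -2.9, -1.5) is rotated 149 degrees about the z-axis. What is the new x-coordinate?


Rotation about z-axis: x' = x*cos(theta) - y*sin(theta)
= -5.6 * -0.8572 - -2.9 * 0.515
= 6.2937


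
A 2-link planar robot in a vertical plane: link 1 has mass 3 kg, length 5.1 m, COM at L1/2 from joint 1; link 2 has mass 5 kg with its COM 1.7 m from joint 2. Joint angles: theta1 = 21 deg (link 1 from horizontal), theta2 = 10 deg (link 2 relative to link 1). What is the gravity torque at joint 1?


Horizontal distance from joint 1 to link-1 COM:
  x_c1 = (L1/2)*cos(t1) = 2.55 * 0.9336 = 2.3806 m
Horizontal distance from joint 1 to link-2 COM:
  x_c2 = L1*cos(t1) + Lc2*cos(t1+t2)
       = 5.1*0.9336 + 1.7*0.8572 = 6.2184 m
tau1 = m1*g*x_c1 + m2*g*x_c2
     = 3*9.81*2.3806 + 5*9.81*6.2184
     = 70.0619 + 305.0147
     = 375.0767 Nm


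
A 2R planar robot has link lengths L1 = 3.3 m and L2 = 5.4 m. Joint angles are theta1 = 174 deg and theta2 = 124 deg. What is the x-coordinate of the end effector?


Convert angles to radians: theta1 = 3.0369, theta2 = 2.1642
x = L1*cos(theta1) + L2*cos(theta1+theta2)
x = -3.2819 + 2.5351
x = -0.7468


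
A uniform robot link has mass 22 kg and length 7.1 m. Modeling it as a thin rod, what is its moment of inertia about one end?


I = (1/3) * m * L^2
= (1/3) * 22 * 7.1^2
= 0.333333 * 22 * 50.41
= 369.6733 kg*m^2


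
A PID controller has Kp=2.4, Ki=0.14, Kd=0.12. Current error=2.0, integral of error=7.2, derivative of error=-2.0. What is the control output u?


u = Kp*e + Ki*int(e) + Kd*de/dt
= 2.4*2.0 + 0.14*7.2 + 0.12*(-2.0)
= 4.8 + 1.008 + -0.24
= 5.568


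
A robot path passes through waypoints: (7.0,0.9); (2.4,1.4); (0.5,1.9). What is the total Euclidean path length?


Segment lengths:
  seg1 = sqrt((-4.6)^2 + (0.5)^2) = 4.6271
  seg2 = sqrt((-1.9)^2 + (0.5)^2) = 1.9647
Total = 6.5918


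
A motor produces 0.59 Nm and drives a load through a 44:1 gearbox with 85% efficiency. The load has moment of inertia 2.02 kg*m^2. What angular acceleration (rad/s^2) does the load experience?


tau_out = tau_motor * N * eta
= 0.59 * 44 * 0.85 = 22.066 Nm
alpha = tau_out / I = 22.066 / 2.02
= 10.9238 rad/s^2


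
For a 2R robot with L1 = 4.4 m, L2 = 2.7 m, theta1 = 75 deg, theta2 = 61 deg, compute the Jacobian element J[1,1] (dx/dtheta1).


J[1,1] = -L1*sin(t1) - L2*sin(t1+t2)
= -4.4*sin(75) - 2.7*sin(136)
= -6.1257


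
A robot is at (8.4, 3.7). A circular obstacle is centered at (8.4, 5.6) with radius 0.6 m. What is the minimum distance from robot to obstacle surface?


center_dist = sqrt((8.4-8.4)^2 + (3.7-5.6)^2)
= sqrt(0.0 + 3.61)
= 1.9
min_dist = center_dist - radius = 1.9 - 0.6 = 1.3 m


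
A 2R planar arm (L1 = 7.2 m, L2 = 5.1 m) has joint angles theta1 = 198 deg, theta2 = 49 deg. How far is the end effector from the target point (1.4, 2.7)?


End effector via forward kinematics:
x = L1*cos(t1) + L2*cos(t1+t2) = -8.8403
y = L1*sin(t1) + L2*sin(t1+t2) = -6.9195
Distance to target:
d = sqrt((1.4 - -8.8403)^2 + (2.7 - -6.9195)^2)
= sqrt(104.8645 + 92.5347)
= 14.0499 m


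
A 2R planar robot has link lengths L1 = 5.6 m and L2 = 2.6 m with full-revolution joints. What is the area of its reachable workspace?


r_max = L1 + L2 = 8.2 m
r_min = |L1 - L2| = 3.0 m
Area = pi*(r_max^2 - r_min^2)
= pi*(67.24 - 9.0)
= pi * 58.24
= 182.9664 m^2


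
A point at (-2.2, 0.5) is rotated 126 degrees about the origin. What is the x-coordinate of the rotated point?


x' = x*cos(theta) - y*sin(theta)
cos(126 deg) = -0.5878, sin(126 deg) = 0.809
x' = -2.2 * -0.5878 - 0.5 * 0.809
= 1.2931 - 0.4045
= 0.8886


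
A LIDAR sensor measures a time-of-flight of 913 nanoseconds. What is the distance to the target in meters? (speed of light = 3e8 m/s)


tof = 913 ns = 9.13e-07 s
dist = c * tof / 2
= 3e8 * 9.13e-07 / 2
= 136.95 m


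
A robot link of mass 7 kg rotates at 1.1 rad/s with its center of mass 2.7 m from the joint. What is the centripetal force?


F = m * omega^2 * r
= 7 * 1.1^2 * 2.7
= 7 * 1.21 * 2.7
= 22.869 N


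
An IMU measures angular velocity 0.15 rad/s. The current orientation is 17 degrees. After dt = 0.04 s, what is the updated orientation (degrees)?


delta_theta = w * dt = 0.15 * 0.04 = 0.006 rad
= 0.3438 deg
theta_new = 17 + 0.3438 = 17.3438 deg


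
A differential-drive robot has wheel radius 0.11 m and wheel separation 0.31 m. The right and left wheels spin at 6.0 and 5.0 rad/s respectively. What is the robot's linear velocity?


vR = r*wR = 0.11*6.0 = 0.66 m/s
vL = r*wL = 0.11*5.0 = 0.55 m/s
v = (vR+vL)/2 = 0.605 m/s
omega = (vR-vL)/L = 0.3548 rad/s
linear velocity = 0.605 m/s


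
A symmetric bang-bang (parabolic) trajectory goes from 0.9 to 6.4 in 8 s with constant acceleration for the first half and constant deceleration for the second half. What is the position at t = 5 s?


Symmetric rest-to-rest: each phase covers (pf-p0)/2 in time T/2. 0.5*a*(T/2)^2 = (pf-p0)/2 => a = 4*(pf-p0)/T^2
a = 4*(6.4-0.9)/8^2 = 0.3438
t = 5 is in the deceleration phase (t > T/2).
p = pf - 0.5*a*(T-t)^2 = 6.4 - 0.5*0.3438*3^2
= 4.8531


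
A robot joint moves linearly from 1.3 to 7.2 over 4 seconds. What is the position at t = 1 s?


s = t/T = 1/4 = 0.25
p(t) = p0 + (pf-p0)*s
= 1.3 + (7.2 - 1.3) * 0.25
= 2.775


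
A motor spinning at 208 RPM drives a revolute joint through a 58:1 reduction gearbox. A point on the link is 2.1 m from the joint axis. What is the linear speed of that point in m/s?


omega_motor = 208 * 2*pi/60 = 21.7817 rad/s
omega_joint = omega_motor / 58 = 0.3755 rad/s
v = omega_joint * r = 0.3755 * 2.1
= 0.7886 m/s


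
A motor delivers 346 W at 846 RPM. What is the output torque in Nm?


omega = 846 * 2*pi/60 = 88.5929 rad/s
tau = P / omega = 346 / 88.5929
= 3.9055 Nm


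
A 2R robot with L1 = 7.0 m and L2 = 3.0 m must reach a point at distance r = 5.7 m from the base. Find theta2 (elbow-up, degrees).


cos(theta2) = (r^2 - L1^2 - L2^2) / (2*L1*L2)
cos(theta2) = (32.49 - 49.0 - 9.0) / 42.0
cos(theta2) = -0.607381
theta2 = 127.4004 degrees


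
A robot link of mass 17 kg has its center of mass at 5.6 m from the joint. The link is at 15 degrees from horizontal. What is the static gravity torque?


tau = m*g*L*cos(angle)
= 17 * 9.81 * 5.6 * cos(15 deg)
= 17 * 9.81 * 5.6 * 0.9659
= 902.0897 Nm


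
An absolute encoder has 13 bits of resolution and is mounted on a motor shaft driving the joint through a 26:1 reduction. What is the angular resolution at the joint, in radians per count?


counts = 2^13 = 8192
effective counts at joint = 8192 * 26 = 212992
resolution = 2*pi / 212992
= 2.9500e-05 rad/count


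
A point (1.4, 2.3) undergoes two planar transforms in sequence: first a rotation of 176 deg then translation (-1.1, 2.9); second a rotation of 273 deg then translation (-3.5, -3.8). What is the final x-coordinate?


After transform 1:
x1 = cos(176)*1.4 - sin(176)*2.3 + -1.1 = -2.657
y1 = sin(176)*1.4 + cos(176)*2.3 + 2.9 = 0.7033
After transform 2:
x2 = cos(273)*-2.657 - sin(273)*0.7033 + -3.5
= -2.9368


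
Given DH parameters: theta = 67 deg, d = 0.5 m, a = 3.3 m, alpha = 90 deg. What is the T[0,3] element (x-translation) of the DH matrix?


T[0,3] = a * cos(theta)
= 3.3 * cos(67 deg)
= 3.3 * 0.3907
= 1.2894


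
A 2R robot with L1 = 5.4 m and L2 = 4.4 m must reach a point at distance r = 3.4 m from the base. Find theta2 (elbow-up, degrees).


cos(theta2) = (r^2 - L1^2 - L2^2) / (2*L1*L2)
cos(theta2) = (11.56 - 29.16 - 19.36) / 47.52
cos(theta2) = -0.777778
theta2 = 141.0576 degrees


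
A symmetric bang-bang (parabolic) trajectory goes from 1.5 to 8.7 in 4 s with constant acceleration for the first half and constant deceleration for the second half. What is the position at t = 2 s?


Symmetric rest-to-rest: each phase covers (pf-p0)/2 in time T/2. 0.5*a*(T/2)^2 = (pf-p0)/2 => a = 4*(pf-p0)/T^2
a = 4*(8.7-1.5)/4^2 = 1.8
t = 2 is in the acceleration phase (t <= T/2).
p = p0 + 0.5*a*t^2 = 1.5 + 0.5*1.8*2^2
= 5.1


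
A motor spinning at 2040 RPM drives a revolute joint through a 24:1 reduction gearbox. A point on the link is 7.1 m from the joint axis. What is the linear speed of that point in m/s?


omega_motor = 2040 * 2*pi/60 = 213.6283 rad/s
omega_joint = omega_motor / 24 = 8.9012 rad/s
v = omega_joint * r = 8.9012 * 7.1
= 63.1984 m/s


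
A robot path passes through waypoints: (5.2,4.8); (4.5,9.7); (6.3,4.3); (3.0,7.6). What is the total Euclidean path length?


Segment lengths:
  seg1 = sqrt((-0.7)^2 + (4.9)^2) = 4.9497
  seg2 = sqrt((1.8)^2 + (-5.4)^2) = 5.6921
  seg3 = sqrt((-3.3)^2 + (3.3)^2) = 4.6669
Total = 15.3088


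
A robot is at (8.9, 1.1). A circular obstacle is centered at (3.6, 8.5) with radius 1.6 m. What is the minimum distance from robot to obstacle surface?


center_dist = sqrt((8.9-3.6)^2 + (1.1-8.5)^2)
= sqrt(28.09 + 54.76)
= 9.1022
min_dist = center_dist - radius = 9.1022 - 1.6 = 7.5022 m


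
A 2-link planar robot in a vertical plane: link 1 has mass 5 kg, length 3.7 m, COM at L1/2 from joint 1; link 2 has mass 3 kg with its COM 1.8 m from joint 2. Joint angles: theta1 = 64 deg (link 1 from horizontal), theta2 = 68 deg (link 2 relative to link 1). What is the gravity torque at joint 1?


Horizontal distance from joint 1 to link-1 COM:
  x_c1 = (L1/2)*cos(t1) = 1.85 * 0.4384 = 0.811 m
Horizontal distance from joint 1 to link-2 COM:
  x_c2 = L1*cos(t1) + Lc2*cos(t1+t2)
       = 3.7*0.4384 + 1.8*-0.6691 = 0.4175 m
tau1 = m1*g*x_c1 + m2*g*x_c2
     = 5*9.81*0.811 + 3*9.81*0.4175
     = 39.7789 + 12.2881
     = 52.067 Nm


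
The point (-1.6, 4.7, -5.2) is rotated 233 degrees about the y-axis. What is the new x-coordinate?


Rotation about y-axis: x' = x*cos(theta) + z*sin(theta)
= -1.6 * -0.6018 + -5.2 * -0.7986
= 5.1158


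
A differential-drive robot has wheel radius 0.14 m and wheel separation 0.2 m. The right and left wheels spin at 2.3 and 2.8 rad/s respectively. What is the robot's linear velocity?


vR = r*wR = 0.14*2.3 = 0.322 m/s
vL = r*wL = 0.14*2.8 = 0.392 m/s
v = (vR+vL)/2 = 0.357 m/s
omega = (vR-vL)/L = -0.35 rad/s
linear velocity = 0.357 m/s


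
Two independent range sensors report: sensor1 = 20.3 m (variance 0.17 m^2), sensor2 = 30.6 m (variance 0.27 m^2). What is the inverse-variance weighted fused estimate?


w1 = (1/var1) / (1/var1 + 1/var2)
   = 5.8824 / (5.8824 + 3.7037) = 0.6136
w2 = 1 - w1 = 0.3864
fused = w1*s1 + w2*s2 = 12.4568 + 11.8227
= 24.2795 m


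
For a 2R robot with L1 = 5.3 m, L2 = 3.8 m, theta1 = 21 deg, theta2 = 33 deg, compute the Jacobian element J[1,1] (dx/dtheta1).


J[1,1] = -L1*sin(t1) - L2*sin(t1+t2)
= -5.3*sin(21) - 3.8*sin(54)
= -4.9736


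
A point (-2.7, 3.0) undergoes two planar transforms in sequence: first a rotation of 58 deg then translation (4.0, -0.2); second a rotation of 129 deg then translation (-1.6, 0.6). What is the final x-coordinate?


After transform 1:
x1 = cos(58)*-2.7 - sin(58)*3.0 + 4.0 = 0.0251
y1 = sin(58)*-2.7 + cos(58)*3.0 + -0.2 = -0.9
After transform 2:
x2 = cos(129)*0.0251 - sin(129)*-0.9 + -1.6
= -0.9164


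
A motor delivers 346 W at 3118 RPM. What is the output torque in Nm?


omega = 3118 * 2*pi/60 = 326.5162 rad/s
tau = P / omega = 346 / 326.5162
= 1.0597 Nm


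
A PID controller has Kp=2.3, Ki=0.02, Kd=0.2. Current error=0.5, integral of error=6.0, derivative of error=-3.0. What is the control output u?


u = Kp*e + Ki*int(e) + Kd*de/dt
= 2.3*0.5 + 0.02*6.0 + 0.2*(-3.0)
= 1.15 + 0.12 + -0.6
= 0.67


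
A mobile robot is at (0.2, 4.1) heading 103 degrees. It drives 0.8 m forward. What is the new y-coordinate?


y_new = y0 + d*sin(theta)
= 4.1 + 0.8*sin(103)
= 4.1 + 0.7795
= 4.8795


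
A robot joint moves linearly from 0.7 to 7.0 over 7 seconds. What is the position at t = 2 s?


s = t/T = 2/7 = 0.2857
p(t) = p0 + (pf-p0)*s
= 0.7 + (7.0 - 0.7) * 0.2857
= 2.5


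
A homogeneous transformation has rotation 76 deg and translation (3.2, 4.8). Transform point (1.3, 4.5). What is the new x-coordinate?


x' = cos(theta)*px - sin(theta)*py + tx
= 0.2419*1.3 - 0.9703*4.5 + 3.2
= -0.8518
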